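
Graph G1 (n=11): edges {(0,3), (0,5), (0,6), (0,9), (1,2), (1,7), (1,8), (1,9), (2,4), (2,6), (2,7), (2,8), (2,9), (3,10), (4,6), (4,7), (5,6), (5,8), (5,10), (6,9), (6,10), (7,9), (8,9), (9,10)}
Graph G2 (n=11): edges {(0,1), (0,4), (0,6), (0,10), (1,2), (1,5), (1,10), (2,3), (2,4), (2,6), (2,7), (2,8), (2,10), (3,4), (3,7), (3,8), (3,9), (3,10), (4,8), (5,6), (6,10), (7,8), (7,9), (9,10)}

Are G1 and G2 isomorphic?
Yes, isomorphic

The graphs are isomorphic.
One valid mapping φ: V(G1) → V(G2): 0→6, 1→8, 2→3, 3→5, 4→9, 5→0, 6→10, 7→7, 8→4, 9→2, 10→1

Verify φ preserves adjacency — for each edge of G1, its image is an edge of G2:
  (0,3) → (φ(0),φ(3)) = (5,6) ∈ E(G2) ✓
  (0,5) → (φ(0),φ(5)) = (0,6) ∈ E(G2) ✓
  (0,6) → (φ(0),φ(6)) = (6,10) ∈ E(G2) ✓
  (0,9) → (φ(0),φ(9)) = (2,6) ∈ E(G2) ✓
  (1,2) → (φ(1),φ(2)) = (3,8) ∈ E(G2) ✓
  (1,7) → (φ(1),φ(7)) = (7,8) ∈ E(G2) ✓
  (1,8) → (φ(1),φ(8)) = (4,8) ∈ E(G2) ✓
  (1,9) → (φ(1),φ(9)) = (2,8) ∈ E(G2) ✓
  (2,4) → (φ(2),φ(4)) = (3,9) ∈ E(G2) ✓
  (2,6) → (φ(2),φ(6)) = (3,10) ∈ E(G2) ✓
  (2,7) → (φ(2),φ(7)) = (3,7) ∈ E(G2) ✓
  (2,8) → (φ(2),φ(8)) = (3,4) ∈ E(G2) ✓
  (2,9) → (φ(2),φ(9)) = (2,3) ∈ E(G2) ✓
  (3,10) → (φ(3),φ(10)) = (1,5) ∈ E(G2) ✓
  (4,6) → (φ(4),φ(6)) = (9,10) ∈ E(G2) ✓
  (4,7) → (φ(4),φ(7)) = (7,9) ∈ E(G2) ✓
  (5,6) → (φ(5),φ(6)) = (0,10) ∈ E(G2) ✓
  (5,8) → (φ(5),φ(8)) = (0,4) ∈ E(G2) ✓
  (5,10) → (φ(5),φ(10)) = (0,1) ∈ E(G2) ✓
  (6,9) → (φ(6),φ(9)) = (2,10) ∈ E(G2) ✓
  (6,10) → (φ(6),φ(10)) = (1,10) ∈ E(G2) ✓
  (7,9) → (φ(7),φ(9)) = (2,7) ∈ E(G2) ✓
  (8,9) → (φ(8),φ(9)) = (2,4) ∈ E(G2) ✓
  (9,10) → (φ(9),φ(10)) = (1,2) ∈ E(G2) ✓
All 24 edges of G1 map to edges of G2, and |E(G1)| = |E(G2)| = 24, so φ is a bijection on edges as well as vertices. Hence G1 ≅ G2.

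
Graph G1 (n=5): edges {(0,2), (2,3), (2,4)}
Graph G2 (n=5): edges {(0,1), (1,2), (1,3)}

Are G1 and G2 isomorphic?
Yes, isomorphic

The graphs are isomorphic.
One valid mapping φ: V(G1) → V(G2): 0→2, 1→4, 2→1, 3→0, 4→3

Verify φ preserves adjacency — for each edge of G1, its image is an edge of G2:
  (0,2) → (φ(0),φ(2)) = (1,2) ∈ E(G2) ✓
  (2,3) → (φ(2),φ(3)) = (0,1) ∈ E(G2) ✓
  (2,4) → (φ(2),φ(4)) = (1,3) ∈ E(G2) ✓
All 3 edges of G1 map to edges of G2, and |E(G1)| = |E(G2)| = 3, so φ is a bijection on edges as well as vertices. Hence G1 ≅ G2.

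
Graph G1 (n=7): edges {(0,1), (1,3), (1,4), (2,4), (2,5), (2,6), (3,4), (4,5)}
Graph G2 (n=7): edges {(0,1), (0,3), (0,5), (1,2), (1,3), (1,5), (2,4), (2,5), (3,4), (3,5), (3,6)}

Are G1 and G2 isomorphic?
No, not isomorphic

The graphs are NOT isomorphic.

Counting triangles (3-cliques): G1 has 2, G2 has 5.
Triangle count is an isomorphism invariant, so differing triangle counts rule out isomorphism.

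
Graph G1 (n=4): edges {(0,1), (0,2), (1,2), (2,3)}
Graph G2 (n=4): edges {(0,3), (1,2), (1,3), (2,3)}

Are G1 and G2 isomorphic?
Yes, isomorphic

The graphs are isomorphic.
One valid mapping φ: V(G1) → V(G2): 0→2, 1→1, 2→3, 3→0

Verify φ preserves adjacency — for each edge of G1, its image is an edge of G2:
  (0,1) → (φ(0),φ(1)) = (1,2) ∈ E(G2) ✓
  (0,2) → (φ(0),φ(2)) = (2,3) ∈ E(G2) ✓
  (1,2) → (φ(1),φ(2)) = (1,3) ∈ E(G2) ✓
  (2,3) → (φ(2),φ(3)) = (0,3) ∈ E(G2) ✓
All 4 edges of G1 map to edges of G2, and |E(G1)| = |E(G2)| = 4, so φ is a bijection on edges as well as vertices. Hence G1 ≅ G2.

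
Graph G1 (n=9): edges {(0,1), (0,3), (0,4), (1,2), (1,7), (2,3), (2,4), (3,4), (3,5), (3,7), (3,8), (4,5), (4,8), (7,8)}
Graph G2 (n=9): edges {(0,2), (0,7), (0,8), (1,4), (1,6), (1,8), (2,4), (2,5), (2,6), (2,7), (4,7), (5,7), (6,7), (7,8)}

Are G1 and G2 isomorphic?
Yes, isomorphic

The graphs are isomorphic.
One valid mapping φ: V(G1) → V(G2): 0→4, 1→1, 2→6, 3→7, 4→2, 5→5, 6→3, 7→8, 8→0

Verify φ preserves adjacency — for each edge of G1, its image is an edge of G2:
  (0,1) → (φ(0),φ(1)) = (1,4) ∈ E(G2) ✓
  (0,3) → (φ(0),φ(3)) = (4,7) ∈ E(G2) ✓
  (0,4) → (φ(0),φ(4)) = (2,4) ∈ E(G2) ✓
  (1,2) → (φ(1),φ(2)) = (1,6) ∈ E(G2) ✓
  (1,7) → (φ(1),φ(7)) = (1,8) ∈ E(G2) ✓
  (2,3) → (φ(2),φ(3)) = (6,7) ∈ E(G2) ✓
  (2,4) → (φ(2),φ(4)) = (2,6) ∈ E(G2) ✓
  (3,4) → (φ(3),φ(4)) = (2,7) ∈ E(G2) ✓
  (3,5) → (φ(3),φ(5)) = (5,7) ∈ E(G2) ✓
  (3,7) → (φ(3),φ(7)) = (7,8) ∈ E(G2) ✓
  (3,8) → (φ(3),φ(8)) = (0,7) ∈ E(G2) ✓
  (4,5) → (φ(4),φ(5)) = (2,5) ∈ E(G2) ✓
  (4,8) → (φ(4),φ(8)) = (0,2) ∈ E(G2) ✓
  (7,8) → (φ(7),φ(8)) = (0,8) ∈ E(G2) ✓
All 14 edges of G1 map to edges of G2, and |E(G1)| = |E(G2)| = 14, so φ is a bijection on edges as well as vertices. Hence G1 ≅ G2.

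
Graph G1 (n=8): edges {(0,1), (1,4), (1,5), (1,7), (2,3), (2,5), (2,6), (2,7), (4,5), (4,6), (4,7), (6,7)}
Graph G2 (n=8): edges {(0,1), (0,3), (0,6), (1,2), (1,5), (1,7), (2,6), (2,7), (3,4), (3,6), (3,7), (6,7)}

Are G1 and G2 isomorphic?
Yes, isomorphic

The graphs are isomorphic.
One valid mapping φ: V(G1) → V(G2): 0→4, 1→3, 2→1, 3→5, 4→6, 5→0, 6→2, 7→7

Verify φ preserves adjacency — for each edge of G1, its image is an edge of G2:
  (0,1) → (φ(0),φ(1)) = (3,4) ∈ E(G2) ✓
  (1,4) → (φ(1),φ(4)) = (3,6) ∈ E(G2) ✓
  (1,5) → (φ(1),φ(5)) = (0,3) ∈ E(G2) ✓
  (1,7) → (φ(1),φ(7)) = (3,7) ∈ E(G2) ✓
  (2,3) → (φ(2),φ(3)) = (1,5) ∈ E(G2) ✓
  (2,5) → (φ(2),φ(5)) = (0,1) ∈ E(G2) ✓
  (2,6) → (φ(2),φ(6)) = (1,2) ∈ E(G2) ✓
  (2,7) → (φ(2),φ(7)) = (1,7) ∈ E(G2) ✓
  (4,5) → (φ(4),φ(5)) = (0,6) ∈ E(G2) ✓
  (4,6) → (φ(4),φ(6)) = (2,6) ∈ E(G2) ✓
  (4,7) → (φ(4),φ(7)) = (6,7) ∈ E(G2) ✓
  (6,7) → (φ(6),φ(7)) = (2,7) ∈ E(G2) ✓
All 12 edges of G1 map to edges of G2, and |E(G1)| = |E(G2)| = 12, so φ is a bijection on edges as well as vertices. Hence G1 ≅ G2.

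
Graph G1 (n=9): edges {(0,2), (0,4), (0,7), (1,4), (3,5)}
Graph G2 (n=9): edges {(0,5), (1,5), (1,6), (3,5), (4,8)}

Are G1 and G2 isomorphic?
Yes, isomorphic

The graphs are isomorphic.
One valid mapping φ: V(G1) → V(G2): 0→5, 1→6, 2→3, 3→8, 4→1, 5→4, 6→7, 7→0, 8→2

Verify φ preserves adjacency — for each edge of G1, its image is an edge of G2:
  (0,2) → (φ(0),φ(2)) = (3,5) ∈ E(G2) ✓
  (0,4) → (φ(0),φ(4)) = (1,5) ∈ E(G2) ✓
  (0,7) → (φ(0),φ(7)) = (0,5) ∈ E(G2) ✓
  (1,4) → (φ(1),φ(4)) = (1,6) ∈ E(G2) ✓
  (3,5) → (φ(3),φ(5)) = (4,8) ∈ E(G2) ✓
All 5 edges of G1 map to edges of G2, and |E(G1)| = |E(G2)| = 5, so φ is a bijection on edges as well as vertices. Hence G1 ≅ G2.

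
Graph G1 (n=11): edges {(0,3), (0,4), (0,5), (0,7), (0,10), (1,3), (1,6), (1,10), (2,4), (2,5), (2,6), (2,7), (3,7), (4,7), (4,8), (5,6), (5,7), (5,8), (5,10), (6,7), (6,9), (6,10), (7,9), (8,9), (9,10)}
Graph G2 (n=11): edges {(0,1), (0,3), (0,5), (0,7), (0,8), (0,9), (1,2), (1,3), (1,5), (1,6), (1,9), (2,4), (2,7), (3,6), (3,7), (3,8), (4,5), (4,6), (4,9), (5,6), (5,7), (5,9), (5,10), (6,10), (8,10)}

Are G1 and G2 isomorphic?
Yes, isomorphic

The graphs are isomorphic.
One valid mapping φ: V(G1) → V(G2): 0→6, 1→8, 2→9, 3→10, 4→4, 5→1, 6→0, 7→5, 8→2, 9→7, 10→3

Verify φ preserves adjacency — for each edge of G1, its image is an edge of G2:
  (0,3) → (φ(0),φ(3)) = (6,10) ∈ E(G2) ✓
  (0,4) → (φ(0),φ(4)) = (4,6) ∈ E(G2) ✓
  (0,5) → (φ(0),φ(5)) = (1,6) ∈ E(G2) ✓
  (0,7) → (φ(0),φ(7)) = (5,6) ∈ E(G2) ✓
  (0,10) → (φ(0),φ(10)) = (3,6) ∈ E(G2) ✓
  (1,3) → (φ(1),φ(3)) = (8,10) ∈ E(G2) ✓
  (1,6) → (φ(1),φ(6)) = (0,8) ∈ E(G2) ✓
  (1,10) → (φ(1),φ(10)) = (3,8) ∈ E(G2) ✓
  (2,4) → (φ(2),φ(4)) = (4,9) ∈ E(G2) ✓
  (2,5) → (φ(2),φ(5)) = (1,9) ∈ E(G2) ✓
  (2,6) → (φ(2),φ(6)) = (0,9) ∈ E(G2) ✓
  (2,7) → (φ(2),φ(7)) = (5,9) ∈ E(G2) ✓
  (3,7) → (φ(3),φ(7)) = (5,10) ∈ E(G2) ✓
  (4,7) → (φ(4),φ(7)) = (4,5) ∈ E(G2) ✓
  (4,8) → (φ(4),φ(8)) = (2,4) ∈ E(G2) ✓
  (5,6) → (φ(5),φ(6)) = (0,1) ∈ E(G2) ✓
  (5,7) → (φ(5),φ(7)) = (1,5) ∈ E(G2) ✓
  (5,8) → (φ(5),φ(8)) = (1,2) ∈ E(G2) ✓
  (5,10) → (φ(5),φ(10)) = (1,3) ∈ E(G2) ✓
  (6,7) → (φ(6),φ(7)) = (0,5) ∈ E(G2) ✓
  (6,9) → (φ(6),φ(9)) = (0,7) ∈ E(G2) ✓
  (6,10) → (φ(6),φ(10)) = (0,3) ∈ E(G2) ✓
  (7,9) → (φ(7),φ(9)) = (5,7) ∈ E(G2) ✓
  (8,9) → (φ(8),φ(9)) = (2,7) ∈ E(G2) ✓
  (9,10) → (φ(9),φ(10)) = (3,7) ∈ E(G2) ✓
All 25 edges of G1 map to edges of G2, and |E(G1)| = |E(G2)| = 25, so φ is a bijection on edges as well as vertices. Hence G1 ≅ G2.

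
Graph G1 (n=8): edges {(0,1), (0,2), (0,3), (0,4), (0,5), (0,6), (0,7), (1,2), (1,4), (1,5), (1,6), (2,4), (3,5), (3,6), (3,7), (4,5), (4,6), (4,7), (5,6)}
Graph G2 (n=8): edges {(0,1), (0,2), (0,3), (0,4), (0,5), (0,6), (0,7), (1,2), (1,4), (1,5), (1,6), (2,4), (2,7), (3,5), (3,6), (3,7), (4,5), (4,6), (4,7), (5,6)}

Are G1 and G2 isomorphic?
No, not isomorphic

The graphs are NOT isomorphic.

Counting edges: G1 has 19 edge(s); G2 has 20 edge(s).
Edge count is an isomorphism invariant (a bijection on vertices induces a bijection on edges), so differing edge counts rule out isomorphism.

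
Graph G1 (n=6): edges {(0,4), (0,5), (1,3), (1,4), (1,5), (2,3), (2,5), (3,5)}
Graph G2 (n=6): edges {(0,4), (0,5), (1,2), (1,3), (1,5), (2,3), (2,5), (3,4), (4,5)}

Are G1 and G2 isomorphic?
No, not isomorphic

The graphs are NOT isomorphic.

Counting triangles (3-cliques): G1 has 2, G2 has 3.
Triangle count is an isomorphism invariant, so differing triangle counts rule out isomorphism.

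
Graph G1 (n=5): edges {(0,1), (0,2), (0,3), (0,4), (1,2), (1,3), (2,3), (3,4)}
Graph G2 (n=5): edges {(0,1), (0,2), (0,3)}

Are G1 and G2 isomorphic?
No, not isomorphic

The graphs are NOT isomorphic.

Counting triangles (3-cliques): G1 has 5, G2 has 0.
Triangle count is an isomorphism invariant, so differing triangle counts rule out isomorphism.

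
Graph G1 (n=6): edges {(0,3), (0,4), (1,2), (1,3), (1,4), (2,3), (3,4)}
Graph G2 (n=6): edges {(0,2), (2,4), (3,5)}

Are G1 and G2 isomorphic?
No, not isomorphic

The graphs are NOT isomorphic.

Degrees in G1: deg(0)=2, deg(1)=3, deg(2)=2, deg(3)=4, deg(4)=3, deg(5)=0.
Sorted degree sequence of G1: [4, 3, 3, 2, 2, 0].
Degrees in G2: deg(0)=1, deg(1)=0, deg(2)=2, deg(3)=1, deg(4)=1, deg(5)=1.
Sorted degree sequence of G2: [2, 1, 1, 1, 1, 0].
The (sorted) degree sequence is an isomorphism invariant, so since G1 and G2 have different degree sequences they cannot be isomorphic.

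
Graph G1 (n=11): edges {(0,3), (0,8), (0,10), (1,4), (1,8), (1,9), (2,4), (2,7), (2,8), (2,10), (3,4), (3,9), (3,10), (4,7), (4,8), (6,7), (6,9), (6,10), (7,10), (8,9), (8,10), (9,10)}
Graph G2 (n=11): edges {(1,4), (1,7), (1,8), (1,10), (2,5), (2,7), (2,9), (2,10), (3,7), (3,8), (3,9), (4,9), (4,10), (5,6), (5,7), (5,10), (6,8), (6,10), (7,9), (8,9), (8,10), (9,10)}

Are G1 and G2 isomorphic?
Yes, isomorphic

The graphs are isomorphic.
One valid mapping φ: V(G1) → V(G2): 0→4, 1→3, 2→2, 3→1, 4→7, 5→0, 6→6, 7→5, 8→9, 9→8, 10→10

Verify φ preserves adjacency — for each edge of G1, its image is an edge of G2:
  (0,3) → (φ(0),φ(3)) = (1,4) ∈ E(G2) ✓
  (0,8) → (φ(0),φ(8)) = (4,9) ∈ E(G2) ✓
  (0,10) → (φ(0),φ(10)) = (4,10) ∈ E(G2) ✓
  (1,4) → (φ(1),φ(4)) = (3,7) ∈ E(G2) ✓
  (1,8) → (φ(1),φ(8)) = (3,9) ∈ E(G2) ✓
  (1,9) → (φ(1),φ(9)) = (3,8) ∈ E(G2) ✓
  (2,4) → (φ(2),φ(4)) = (2,7) ∈ E(G2) ✓
  (2,7) → (φ(2),φ(7)) = (2,5) ∈ E(G2) ✓
  (2,8) → (φ(2),φ(8)) = (2,9) ∈ E(G2) ✓
  (2,10) → (φ(2),φ(10)) = (2,10) ∈ E(G2) ✓
  (3,4) → (φ(3),φ(4)) = (1,7) ∈ E(G2) ✓
  (3,9) → (φ(3),φ(9)) = (1,8) ∈ E(G2) ✓
  (3,10) → (φ(3),φ(10)) = (1,10) ∈ E(G2) ✓
  (4,7) → (φ(4),φ(7)) = (5,7) ∈ E(G2) ✓
  (4,8) → (φ(4),φ(8)) = (7,9) ∈ E(G2) ✓
  (6,7) → (φ(6),φ(7)) = (5,6) ∈ E(G2) ✓
  (6,9) → (φ(6),φ(9)) = (6,8) ∈ E(G2) ✓
  (6,10) → (φ(6),φ(10)) = (6,10) ∈ E(G2) ✓
  (7,10) → (φ(7),φ(10)) = (5,10) ∈ E(G2) ✓
  (8,9) → (φ(8),φ(9)) = (8,9) ∈ E(G2) ✓
  (8,10) → (φ(8),φ(10)) = (9,10) ∈ E(G2) ✓
  (9,10) → (φ(9),φ(10)) = (8,10) ∈ E(G2) ✓
All 22 edges of G1 map to edges of G2, and |E(G1)| = |E(G2)| = 22, so φ is a bijection on edges as well as vertices. Hence G1 ≅ G2.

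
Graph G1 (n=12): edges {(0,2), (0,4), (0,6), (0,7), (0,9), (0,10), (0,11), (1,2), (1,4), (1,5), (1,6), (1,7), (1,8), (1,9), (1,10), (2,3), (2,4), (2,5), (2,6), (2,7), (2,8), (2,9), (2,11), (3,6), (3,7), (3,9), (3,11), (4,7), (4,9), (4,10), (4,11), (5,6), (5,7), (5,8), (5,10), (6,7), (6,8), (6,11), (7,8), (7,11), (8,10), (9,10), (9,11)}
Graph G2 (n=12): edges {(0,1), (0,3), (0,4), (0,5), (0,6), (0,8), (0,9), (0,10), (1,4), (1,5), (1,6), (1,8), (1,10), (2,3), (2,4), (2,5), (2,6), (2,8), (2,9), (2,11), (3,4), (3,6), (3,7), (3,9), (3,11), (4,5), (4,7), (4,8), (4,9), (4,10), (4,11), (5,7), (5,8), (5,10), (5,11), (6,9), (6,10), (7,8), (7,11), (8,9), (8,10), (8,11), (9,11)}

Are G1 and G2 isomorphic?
Yes, isomorphic

The graphs are isomorphic.
One valid mapping φ: V(G1) → V(G2): 0→2, 1→0, 2→4, 3→7, 4→9, 5→10, 6→5, 7→8, 8→1, 9→3, 10→6, 11→11

Verify φ preserves adjacency — for each edge of G1, its image is an edge of G2:
  (0,2) → (φ(0),φ(2)) = (2,4) ∈ E(G2) ✓
  (0,4) → (φ(0),φ(4)) = (2,9) ∈ E(G2) ✓
  (0,6) → (φ(0),φ(6)) = (2,5) ∈ E(G2) ✓
  (0,7) → (φ(0),φ(7)) = (2,8) ∈ E(G2) ✓
  (0,9) → (φ(0),φ(9)) = (2,3) ∈ E(G2) ✓
  (0,10) → (φ(0),φ(10)) = (2,6) ∈ E(G2) ✓
  (0,11) → (φ(0),φ(11)) = (2,11) ∈ E(G2) ✓
  (1,2) → (φ(1),φ(2)) = (0,4) ∈ E(G2) ✓
  (1,4) → (φ(1),φ(4)) = (0,9) ∈ E(G2) ✓
  (1,5) → (φ(1),φ(5)) = (0,10) ∈ E(G2) ✓
  (1,6) → (φ(1),φ(6)) = (0,5) ∈ E(G2) ✓
  (1,7) → (φ(1),φ(7)) = (0,8) ∈ E(G2) ✓
  (1,8) → (φ(1),φ(8)) = (0,1) ∈ E(G2) ✓
  (1,9) → (φ(1),φ(9)) = (0,3) ∈ E(G2) ✓
  (1,10) → (φ(1),φ(10)) = (0,6) ∈ E(G2) ✓
  (2,3) → (φ(2),φ(3)) = (4,7) ∈ E(G2) ✓
  (2,4) → (φ(2),φ(4)) = (4,9) ∈ E(G2) ✓
  (2,5) → (φ(2),φ(5)) = (4,10) ∈ E(G2) ✓
  (2,6) → (φ(2),φ(6)) = (4,5) ∈ E(G2) ✓
  (2,7) → (φ(2),φ(7)) = (4,8) ∈ E(G2) ✓
  (2,8) → (φ(2),φ(8)) = (1,4) ∈ E(G2) ✓
  (2,9) → (φ(2),φ(9)) = (3,4) ∈ E(G2) ✓
  (2,11) → (φ(2),φ(11)) = (4,11) ∈ E(G2) ✓
  (3,6) → (φ(3),φ(6)) = (5,7) ∈ E(G2) ✓
  (3,7) → (φ(3),φ(7)) = (7,8) ∈ E(G2) ✓
  (3,9) → (φ(3),φ(9)) = (3,7) ∈ E(G2) ✓
  (3,11) → (φ(3),φ(11)) = (7,11) ∈ E(G2) ✓
  (4,7) → (φ(4),φ(7)) = (8,9) ∈ E(G2) ✓
  (4,9) → (φ(4),φ(9)) = (3,9) ∈ E(G2) ✓
  (4,10) → (φ(4),φ(10)) = (6,9) ∈ E(G2) ✓
  (4,11) → (φ(4),φ(11)) = (9,11) ∈ E(G2) ✓
  (5,6) → (φ(5),φ(6)) = (5,10) ∈ E(G2) ✓
  (5,7) → (φ(5),φ(7)) = (8,10) ∈ E(G2) ✓
  (5,8) → (φ(5),φ(8)) = (1,10) ∈ E(G2) ✓
  (5,10) → (φ(5),φ(10)) = (6,10) ∈ E(G2) ✓
  (6,7) → (φ(6),φ(7)) = (5,8) ∈ E(G2) ✓
  (6,8) → (φ(6),φ(8)) = (1,5) ∈ E(G2) ✓
  (6,11) → (φ(6),φ(11)) = (5,11) ∈ E(G2) ✓
  (7,8) → (φ(7),φ(8)) = (1,8) ∈ E(G2) ✓
  (7,11) → (φ(7),φ(11)) = (8,11) ∈ E(G2) ✓
  (8,10) → (φ(8),φ(10)) = (1,6) ∈ E(G2) ✓
  (9,10) → (φ(9),φ(10)) = (3,6) ∈ E(G2) ✓
  (9,11) → (φ(9),φ(11)) = (3,11) ∈ E(G2) ✓
All 43 edges of G1 map to edges of G2, and |E(G1)| = |E(G2)| = 43, so φ is a bijection on edges as well as vertices. Hence G1 ≅ G2.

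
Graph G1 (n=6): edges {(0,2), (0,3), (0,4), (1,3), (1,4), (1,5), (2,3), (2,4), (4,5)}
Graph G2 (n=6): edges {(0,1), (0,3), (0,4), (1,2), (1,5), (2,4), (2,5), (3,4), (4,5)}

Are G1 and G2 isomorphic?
Yes, isomorphic

The graphs are isomorphic.
One valid mapping φ: V(G1) → V(G2): 0→5, 1→0, 2→2, 3→1, 4→4, 5→3

Verify φ preserves adjacency — for each edge of G1, its image is an edge of G2:
  (0,2) → (φ(0),φ(2)) = (2,5) ∈ E(G2) ✓
  (0,3) → (φ(0),φ(3)) = (1,5) ∈ E(G2) ✓
  (0,4) → (φ(0),φ(4)) = (4,5) ∈ E(G2) ✓
  (1,3) → (φ(1),φ(3)) = (0,1) ∈ E(G2) ✓
  (1,4) → (φ(1),φ(4)) = (0,4) ∈ E(G2) ✓
  (1,5) → (φ(1),φ(5)) = (0,3) ∈ E(G2) ✓
  (2,3) → (φ(2),φ(3)) = (1,2) ∈ E(G2) ✓
  (2,4) → (φ(2),φ(4)) = (2,4) ∈ E(G2) ✓
  (4,5) → (φ(4),φ(5)) = (3,4) ∈ E(G2) ✓
All 9 edges of G1 map to edges of G2, and |E(G1)| = |E(G2)| = 9, so φ is a bijection on edges as well as vertices. Hence G1 ≅ G2.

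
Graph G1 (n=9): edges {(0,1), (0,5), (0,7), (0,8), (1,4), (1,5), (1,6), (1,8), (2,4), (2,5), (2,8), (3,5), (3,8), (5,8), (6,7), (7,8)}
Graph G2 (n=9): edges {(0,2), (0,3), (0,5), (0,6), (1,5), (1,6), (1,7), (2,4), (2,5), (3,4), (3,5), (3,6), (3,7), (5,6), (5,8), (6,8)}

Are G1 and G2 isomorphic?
Yes, isomorphic

The graphs are isomorphic.
One valid mapping φ: V(G1) → V(G2): 0→0, 1→3, 2→1, 3→8, 4→7, 5→6, 6→4, 7→2, 8→5

Verify φ preserves adjacency — for each edge of G1, its image is an edge of G2:
  (0,1) → (φ(0),φ(1)) = (0,3) ∈ E(G2) ✓
  (0,5) → (φ(0),φ(5)) = (0,6) ∈ E(G2) ✓
  (0,7) → (φ(0),φ(7)) = (0,2) ∈ E(G2) ✓
  (0,8) → (φ(0),φ(8)) = (0,5) ∈ E(G2) ✓
  (1,4) → (φ(1),φ(4)) = (3,7) ∈ E(G2) ✓
  (1,5) → (φ(1),φ(5)) = (3,6) ∈ E(G2) ✓
  (1,6) → (φ(1),φ(6)) = (3,4) ∈ E(G2) ✓
  (1,8) → (φ(1),φ(8)) = (3,5) ∈ E(G2) ✓
  (2,4) → (φ(2),φ(4)) = (1,7) ∈ E(G2) ✓
  (2,5) → (φ(2),φ(5)) = (1,6) ∈ E(G2) ✓
  (2,8) → (φ(2),φ(8)) = (1,5) ∈ E(G2) ✓
  (3,5) → (φ(3),φ(5)) = (6,8) ∈ E(G2) ✓
  (3,8) → (φ(3),φ(8)) = (5,8) ∈ E(G2) ✓
  (5,8) → (φ(5),φ(8)) = (5,6) ∈ E(G2) ✓
  (6,7) → (φ(6),φ(7)) = (2,4) ∈ E(G2) ✓
  (7,8) → (φ(7),φ(8)) = (2,5) ∈ E(G2) ✓
All 16 edges of G1 map to edges of G2, and |E(G1)| = |E(G2)| = 16, so φ is a bijection on edges as well as vertices. Hence G1 ≅ G2.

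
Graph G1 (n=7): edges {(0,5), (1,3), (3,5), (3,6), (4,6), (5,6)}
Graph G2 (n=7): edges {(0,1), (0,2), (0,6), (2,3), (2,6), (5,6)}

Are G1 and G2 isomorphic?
Yes, isomorphic

The graphs are isomorphic.
One valid mapping φ: V(G1) → V(G2): 0→3, 1→5, 2→4, 3→6, 4→1, 5→2, 6→0

Verify φ preserves adjacency — for each edge of G1, its image is an edge of G2:
  (0,5) → (φ(0),φ(5)) = (2,3) ∈ E(G2) ✓
  (1,3) → (φ(1),φ(3)) = (5,6) ∈ E(G2) ✓
  (3,5) → (φ(3),φ(5)) = (2,6) ∈ E(G2) ✓
  (3,6) → (φ(3),φ(6)) = (0,6) ∈ E(G2) ✓
  (4,6) → (φ(4),φ(6)) = (0,1) ∈ E(G2) ✓
  (5,6) → (φ(5),φ(6)) = (0,2) ∈ E(G2) ✓
All 6 edges of G1 map to edges of G2, and |E(G1)| = |E(G2)| = 6, so φ is a bijection on edges as well as vertices. Hence G1 ≅ G2.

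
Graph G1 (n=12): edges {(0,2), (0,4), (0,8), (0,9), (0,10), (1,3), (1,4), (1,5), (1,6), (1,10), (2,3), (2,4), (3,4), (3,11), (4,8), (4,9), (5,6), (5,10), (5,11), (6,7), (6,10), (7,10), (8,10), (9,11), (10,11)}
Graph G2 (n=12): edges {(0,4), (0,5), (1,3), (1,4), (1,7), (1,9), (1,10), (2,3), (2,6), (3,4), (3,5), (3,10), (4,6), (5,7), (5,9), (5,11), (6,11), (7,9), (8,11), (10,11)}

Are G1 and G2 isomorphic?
No, not isomorphic

The graphs are NOT isomorphic.

Degrees in G1: deg(0)=5, deg(1)=5, deg(2)=3, deg(3)=4, deg(4)=6, deg(5)=4, deg(6)=4, deg(7)=2, deg(8)=3, deg(9)=3, deg(10)=7, deg(11)=4.
Sorted degree sequence of G1: [7, 6, 5, 5, 4, 4, 4, 4, 3, 3, 3, 2].
Degrees in G2: deg(0)=2, deg(1)=5, deg(2)=2, deg(3)=5, deg(4)=4, deg(5)=5, deg(6)=3, deg(7)=3, deg(8)=1, deg(9)=3, deg(10)=3, deg(11)=4.
Sorted degree sequence of G2: [5, 5, 5, 4, 4, 3, 3, 3, 3, 2, 2, 1].
The (sorted) degree sequence is an isomorphism invariant, so since G1 and G2 have different degree sequences they cannot be isomorphic.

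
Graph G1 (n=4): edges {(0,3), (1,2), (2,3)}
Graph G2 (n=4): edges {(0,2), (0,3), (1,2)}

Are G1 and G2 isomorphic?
Yes, isomorphic

The graphs are isomorphic.
One valid mapping φ: V(G1) → V(G2): 0→1, 1→3, 2→0, 3→2

Verify φ preserves adjacency — for each edge of G1, its image is an edge of G2:
  (0,3) → (φ(0),φ(3)) = (1,2) ∈ E(G2) ✓
  (1,2) → (φ(1),φ(2)) = (0,3) ∈ E(G2) ✓
  (2,3) → (φ(2),φ(3)) = (0,2) ∈ E(G2) ✓
All 3 edges of G1 map to edges of G2, and |E(G1)| = |E(G2)| = 3, so φ is a bijection on edges as well as vertices. Hence G1 ≅ G2.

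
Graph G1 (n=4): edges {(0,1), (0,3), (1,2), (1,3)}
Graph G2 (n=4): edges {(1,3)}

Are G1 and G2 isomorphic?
No, not isomorphic

The graphs are NOT isomorphic.

Degrees in G1: deg(0)=2, deg(1)=3, deg(2)=1, deg(3)=2.
Sorted degree sequence of G1: [3, 2, 2, 1].
Degrees in G2: deg(0)=0, deg(1)=1, deg(2)=0, deg(3)=1.
Sorted degree sequence of G2: [1, 1, 0, 0].
The (sorted) degree sequence is an isomorphism invariant, so since G1 and G2 have different degree sequences they cannot be isomorphic.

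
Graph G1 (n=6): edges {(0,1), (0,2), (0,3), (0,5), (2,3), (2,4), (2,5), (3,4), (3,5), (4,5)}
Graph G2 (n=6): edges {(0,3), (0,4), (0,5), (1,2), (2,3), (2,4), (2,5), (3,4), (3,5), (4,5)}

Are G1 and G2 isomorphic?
Yes, isomorphic

The graphs are isomorphic.
One valid mapping φ: V(G1) → V(G2): 0→2, 1→1, 2→4, 3→5, 4→0, 5→3

Verify φ preserves adjacency — for each edge of G1, its image is an edge of G2:
  (0,1) → (φ(0),φ(1)) = (1,2) ∈ E(G2) ✓
  (0,2) → (φ(0),φ(2)) = (2,4) ∈ E(G2) ✓
  (0,3) → (φ(0),φ(3)) = (2,5) ∈ E(G2) ✓
  (0,5) → (φ(0),φ(5)) = (2,3) ∈ E(G2) ✓
  (2,3) → (φ(2),φ(3)) = (4,5) ∈ E(G2) ✓
  (2,4) → (φ(2),φ(4)) = (0,4) ∈ E(G2) ✓
  (2,5) → (φ(2),φ(5)) = (3,4) ∈ E(G2) ✓
  (3,4) → (φ(3),φ(4)) = (0,5) ∈ E(G2) ✓
  (3,5) → (φ(3),φ(5)) = (3,5) ∈ E(G2) ✓
  (4,5) → (φ(4),φ(5)) = (0,3) ∈ E(G2) ✓
All 10 edges of G1 map to edges of G2, and |E(G1)| = |E(G2)| = 10, so φ is a bijection on edges as well as vertices. Hence G1 ≅ G2.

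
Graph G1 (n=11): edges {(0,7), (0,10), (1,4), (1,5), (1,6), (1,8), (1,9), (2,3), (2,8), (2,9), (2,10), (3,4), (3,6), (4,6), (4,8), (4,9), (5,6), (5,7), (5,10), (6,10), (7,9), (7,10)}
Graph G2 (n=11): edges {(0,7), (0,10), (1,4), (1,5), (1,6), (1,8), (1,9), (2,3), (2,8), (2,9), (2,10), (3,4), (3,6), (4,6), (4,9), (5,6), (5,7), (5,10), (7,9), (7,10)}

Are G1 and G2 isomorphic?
No, not isomorphic

The graphs are NOT isomorphic.

Counting edges: G1 has 22 edge(s); G2 has 20 edge(s).
Edge count is an isomorphism invariant (a bijection on vertices induces a bijection on edges), so differing edge counts rule out isomorphism.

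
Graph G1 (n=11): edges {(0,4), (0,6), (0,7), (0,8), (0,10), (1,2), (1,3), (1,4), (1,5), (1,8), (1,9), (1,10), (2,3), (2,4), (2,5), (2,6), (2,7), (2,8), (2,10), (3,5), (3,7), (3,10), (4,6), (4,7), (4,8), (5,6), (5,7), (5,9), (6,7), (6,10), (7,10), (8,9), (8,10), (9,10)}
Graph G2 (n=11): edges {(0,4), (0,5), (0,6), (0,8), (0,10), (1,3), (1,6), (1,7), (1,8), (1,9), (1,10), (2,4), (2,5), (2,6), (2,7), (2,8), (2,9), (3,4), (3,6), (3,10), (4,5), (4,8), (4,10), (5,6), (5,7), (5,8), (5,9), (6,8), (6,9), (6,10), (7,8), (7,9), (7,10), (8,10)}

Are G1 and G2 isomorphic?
Yes, isomorphic

The graphs are isomorphic.
One valid mapping φ: V(G1) → V(G2): 0→9, 1→10, 2→8, 3→0, 4→7, 5→4, 6→2, 7→5, 8→1, 9→3, 10→6

Verify φ preserves adjacency — for each edge of G1, its image is an edge of G2:
  (0,4) → (φ(0),φ(4)) = (7,9) ∈ E(G2) ✓
  (0,6) → (φ(0),φ(6)) = (2,9) ∈ E(G2) ✓
  (0,7) → (φ(0),φ(7)) = (5,9) ∈ E(G2) ✓
  (0,8) → (φ(0),φ(8)) = (1,9) ∈ E(G2) ✓
  (0,10) → (φ(0),φ(10)) = (6,9) ∈ E(G2) ✓
  (1,2) → (φ(1),φ(2)) = (8,10) ∈ E(G2) ✓
  (1,3) → (φ(1),φ(3)) = (0,10) ∈ E(G2) ✓
  (1,4) → (φ(1),φ(4)) = (7,10) ∈ E(G2) ✓
  (1,5) → (φ(1),φ(5)) = (4,10) ∈ E(G2) ✓
  (1,8) → (φ(1),φ(8)) = (1,10) ∈ E(G2) ✓
  (1,9) → (φ(1),φ(9)) = (3,10) ∈ E(G2) ✓
  (1,10) → (φ(1),φ(10)) = (6,10) ∈ E(G2) ✓
  (2,3) → (φ(2),φ(3)) = (0,8) ∈ E(G2) ✓
  (2,4) → (φ(2),φ(4)) = (7,8) ∈ E(G2) ✓
  (2,5) → (φ(2),φ(5)) = (4,8) ∈ E(G2) ✓
  (2,6) → (φ(2),φ(6)) = (2,8) ∈ E(G2) ✓
  (2,7) → (φ(2),φ(7)) = (5,8) ∈ E(G2) ✓
  (2,8) → (φ(2),φ(8)) = (1,8) ∈ E(G2) ✓
  (2,10) → (φ(2),φ(10)) = (6,8) ∈ E(G2) ✓
  (3,5) → (φ(3),φ(5)) = (0,4) ∈ E(G2) ✓
  (3,7) → (φ(3),φ(7)) = (0,5) ∈ E(G2) ✓
  (3,10) → (φ(3),φ(10)) = (0,6) ∈ E(G2) ✓
  (4,6) → (φ(4),φ(6)) = (2,7) ∈ E(G2) ✓
  (4,7) → (φ(4),φ(7)) = (5,7) ∈ E(G2) ✓
  (4,8) → (φ(4),φ(8)) = (1,7) ∈ E(G2) ✓
  (5,6) → (φ(5),φ(6)) = (2,4) ∈ E(G2) ✓
  (5,7) → (φ(5),φ(7)) = (4,5) ∈ E(G2) ✓
  (5,9) → (φ(5),φ(9)) = (3,4) ∈ E(G2) ✓
  (6,7) → (φ(6),φ(7)) = (2,5) ∈ E(G2) ✓
  (6,10) → (φ(6),φ(10)) = (2,6) ∈ E(G2) ✓
  (7,10) → (φ(7),φ(10)) = (5,6) ∈ E(G2) ✓
  (8,9) → (φ(8),φ(9)) = (1,3) ∈ E(G2) ✓
  (8,10) → (φ(8),φ(10)) = (1,6) ∈ E(G2) ✓
  (9,10) → (φ(9),φ(10)) = (3,6) ∈ E(G2) ✓
All 34 edges of G1 map to edges of G2, and |E(G1)| = |E(G2)| = 34, so φ is a bijection on edges as well as vertices. Hence G1 ≅ G2.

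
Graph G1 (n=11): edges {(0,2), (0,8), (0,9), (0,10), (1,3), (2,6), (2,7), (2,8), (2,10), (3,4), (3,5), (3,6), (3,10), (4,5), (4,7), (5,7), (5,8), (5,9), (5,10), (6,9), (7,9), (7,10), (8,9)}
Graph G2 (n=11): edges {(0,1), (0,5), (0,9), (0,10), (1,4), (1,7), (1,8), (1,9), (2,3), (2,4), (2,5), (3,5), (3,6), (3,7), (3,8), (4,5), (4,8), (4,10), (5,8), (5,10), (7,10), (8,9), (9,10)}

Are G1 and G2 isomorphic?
Yes, isomorphic

The graphs are isomorphic.
One valid mapping φ: V(G1) → V(G2): 0→9, 1→6, 2→1, 3→3, 4→2, 5→5, 6→7, 7→4, 8→0, 9→10, 10→8

Verify φ preserves adjacency — for each edge of G1, its image is an edge of G2:
  (0,2) → (φ(0),φ(2)) = (1,9) ∈ E(G2) ✓
  (0,8) → (φ(0),φ(8)) = (0,9) ∈ E(G2) ✓
  (0,9) → (φ(0),φ(9)) = (9,10) ∈ E(G2) ✓
  (0,10) → (φ(0),φ(10)) = (8,9) ∈ E(G2) ✓
  (1,3) → (φ(1),φ(3)) = (3,6) ∈ E(G2) ✓
  (2,6) → (φ(2),φ(6)) = (1,7) ∈ E(G2) ✓
  (2,7) → (φ(2),φ(7)) = (1,4) ∈ E(G2) ✓
  (2,8) → (φ(2),φ(8)) = (0,1) ∈ E(G2) ✓
  (2,10) → (φ(2),φ(10)) = (1,8) ∈ E(G2) ✓
  (3,4) → (φ(3),φ(4)) = (2,3) ∈ E(G2) ✓
  (3,5) → (φ(3),φ(5)) = (3,5) ∈ E(G2) ✓
  (3,6) → (φ(3),φ(6)) = (3,7) ∈ E(G2) ✓
  (3,10) → (φ(3),φ(10)) = (3,8) ∈ E(G2) ✓
  (4,5) → (φ(4),φ(5)) = (2,5) ∈ E(G2) ✓
  (4,7) → (φ(4),φ(7)) = (2,4) ∈ E(G2) ✓
  (5,7) → (φ(5),φ(7)) = (4,5) ∈ E(G2) ✓
  (5,8) → (φ(5),φ(8)) = (0,5) ∈ E(G2) ✓
  (5,9) → (φ(5),φ(9)) = (5,10) ∈ E(G2) ✓
  (5,10) → (φ(5),φ(10)) = (5,8) ∈ E(G2) ✓
  (6,9) → (φ(6),φ(9)) = (7,10) ∈ E(G2) ✓
  (7,9) → (φ(7),φ(9)) = (4,10) ∈ E(G2) ✓
  (7,10) → (φ(7),φ(10)) = (4,8) ∈ E(G2) ✓
  (8,9) → (φ(8),φ(9)) = (0,10) ∈ E(G2) ✓
All 23 edges of G1 map to edges of G2, and |E(G1)| = |E(G2)| = 23, so φ is a bijection on edges as well as vertices. Hence G1 ≅ G2.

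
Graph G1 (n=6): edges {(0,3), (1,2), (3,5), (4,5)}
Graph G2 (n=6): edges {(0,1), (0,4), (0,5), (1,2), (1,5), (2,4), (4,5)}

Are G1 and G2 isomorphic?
No, not isomorphic

The graphs are NOT isomorphic.

Counting triangles (3-cliques): G1 has 0, G2 has 2.
Triangle count is an isomorphism invariant, so differing triangle counts rule out isomorphism.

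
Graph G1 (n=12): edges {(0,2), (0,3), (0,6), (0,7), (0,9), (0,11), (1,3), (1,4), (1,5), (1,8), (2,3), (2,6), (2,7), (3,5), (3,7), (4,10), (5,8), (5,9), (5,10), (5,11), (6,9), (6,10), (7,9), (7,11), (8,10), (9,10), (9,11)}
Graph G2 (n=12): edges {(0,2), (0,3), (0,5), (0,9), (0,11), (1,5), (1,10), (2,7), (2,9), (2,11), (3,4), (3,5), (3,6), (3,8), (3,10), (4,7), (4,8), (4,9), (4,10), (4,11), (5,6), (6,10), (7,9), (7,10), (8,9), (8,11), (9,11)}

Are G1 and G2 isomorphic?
Yes, isomorphic

The graphs are isomorphic.
One valid mapping φ: V(G1) → V(G2): 0→9, 1→5, 2→2, 3→0, 4→1, 5→3, 6→7, 7→11, 8→6, 9→4, 10→10, 11→8

Verify φ preserves adjacency — for each edge of G1, its image is an edge of G2:
  (0,2) → (φ(0),φ(2)) = (2,9) ∈ E(G2) ✓
  (0,3) → (φ(0),φ(3)) = (0,9) ∈ E(G2) ✓
  (0,6) → (φ(0),φ(6)) = (7,9) ∈ E(G2) ✓
  (0,7) → (φ(0),φ(7)) = (9,11) ∈ E(G2) ✓
  (0,9) → (φ(0),φ(9)) = (4,9) ∈ E(G2) ✓
  (0,11) → (φ(0),φ(11)) = (8,9) ∈ E(G2) ✓
  (1,3) → (φ(1),φ(3)) = (0,5) ∈ E(G2) ✓
  (1,4) → (φ(1),φ(4)) = (1,5) ∈ E(G2) ✓
  (1,5) → (φ(1),φ(5)) = (3,5) ∈ E(G2) ✓
  (1,8) → (φ(1),φ(8)) = (5,6) ∈ E(G2) ✓
  (2,3) → (φ(2),φ(3)) = (0,2) ∈ E(G2) ✓
  (2,6) → (φ(2),φ(6)) = (2,7) ∈ E(G2) ✓
  (2,7) → (φ(2),φ(7)) = (2,11) ∈ E(G2) ✓
  (3,5) → (φ(3),φ(5)) = (0,3) ∈ E(G2) ✓
  (3,7) → (φ(3),φ(7)) = (0,11) ∈ E(G2) ✓
  (4,10) → (φ(4),φ(10)) = (1,10) ∈ E(G2) ✓
  (5,8) → (φ(5),φ(8)) = (3,6) ∈ E(G2) ✓
  (5,9) → (φ(5),φ(9)) = (3,4) ∈ E(G2) ✓
  (5,10) → (φ(5),φ(10)) = (3,10) ∈ E(G2) ✓
  (5,11) → (φ(5),φ(11)) = (3,8) ∈ E(G2) ✓
  (6,9) → (φ(6),φ(9)) = (4,7) ∈ E(G2) ✓
  (6,10) → (φ(6),φ(10)) = (7,10) ∈ E(G2) ✓
  (7,9) → (φ(7),φ(9)) = (4,11) ∈ E(G2) ✓
  (7,11) → (φ(7),φ(11)) = (8,11) ∈ E(G2) ✓
  (8,10) → (φ(8),φ(10)) = (6,10) ∈ E(G2) ✓
  (9,10) → (φ(9),φ(10)) = (4,10) ∈ E(G2) ✓
  (9,11) → (φ(9),φ(11)) = (4,8) ∈ E(G2) ✓
All 27 edges of G1 map to edges of G2, and |E(G1)| = |E(G2)| = 27, so φ is a bijection on edges as well as vertices. Hence G1 ≅ G2.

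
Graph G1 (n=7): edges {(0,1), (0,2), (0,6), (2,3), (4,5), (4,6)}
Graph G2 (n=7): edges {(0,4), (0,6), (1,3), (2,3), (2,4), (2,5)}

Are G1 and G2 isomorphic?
Yes, isomorphic

The graphs are isomorphic.
One valid mapping φ: V(G1) → V(G2): 0→2, 1→5, 2→3, 3→1, 4→0, 5→6, 6→4

Verify φ preserves adjacency — for each edge of G1, its image is an edge of G2:
  (0,1) → (φ(0),φ(1)) = (2,5) ∈ E(G2) ✓
  (0,2) → (φ(0),φ(2)) = (2,3) ∈ E(G2) ✓
  (0,6) → (φ(0),φ(6)) = (2,4) ∈ E(G2) ✓
  (2,3) → (φ(2),φ(3)) = (1,3) ∈ E(G2) ✓
  (4,5) → (φ(4),φ(5)) = (0,6) ∈ E(G2) ✓
  (4,6) → (φ(4),φ(6)) = (0,4) ∈ E(G2) ✓
All 6 edges of G1 map to edges of G2, and |E(G1)| = |E(G2)| = 6, so φ is a bijection on edges as well as vertices. Hence G1 ≅ G2.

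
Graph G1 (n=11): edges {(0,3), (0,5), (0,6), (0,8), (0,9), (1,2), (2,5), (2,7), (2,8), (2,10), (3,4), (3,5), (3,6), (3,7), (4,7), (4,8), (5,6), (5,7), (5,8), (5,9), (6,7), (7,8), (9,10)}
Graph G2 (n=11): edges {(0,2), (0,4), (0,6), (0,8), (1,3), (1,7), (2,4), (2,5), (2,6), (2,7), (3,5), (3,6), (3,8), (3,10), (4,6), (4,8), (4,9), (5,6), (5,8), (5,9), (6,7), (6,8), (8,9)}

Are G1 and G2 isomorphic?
Yes, isomorphic

The graphs are isomorphic.
One valid mapping φ: V(G1) → V(G2): 0→2, 1→10, 2→3, 3→4, 4→9, 5→6, 6→0, 7→8, 8→5, 9→7, 10→1

Verify φ preserves adjacency — for each edge of G1, its image is an edge of G2:
  (0,3) → (φ(0),φ(3)) = (2,4) ∈ E(G2) ✓
  (0,5) → (φ(0),φ(5)) = (2,6) ∈ E(G2) ✓
  (0,6) → (φ(0),φ(6)) = (0,2) ∈ E(G2) ✓
  (0,8) → (φ(0),φ(8)) = (2,5) ∈ E(G2) ✓
  (0,9) → (φ(0),φ(9)) = (2,7) ∈ E(G2) ✓
  (1,2) → (φ(1),φ(2)) = (3,10) ∈ E(G2) ✓
  (2,5) → (φ(2),φ(5)) = (3,6) ∈ E(G2) ✓
  (2,7) → (φ(2),φ(7)) = (3,8) ∈ E(G2) ✓
  (2,8) → (φ(2),φ(8)) = (3,5) ∈ E(G2) ✓
  (2,10) → (φ(2),φ(10)) = (1,3) ∈ E(G2) ✓
  (3,4) → (φ(3),φ(4)) = (4,9) ∈ E(G2) ✓
  (3,5) → (φ(3),φ(5)) = (4,6) ∈ E(G2) ✓
  (3,6) → (φ(3),φ(6)) = (0,4) ∈ E(G2) ✓
  (3,7) → (φ(3),φ(7)) = (4,8) ∈ E(G2) ✓
  (4,7) → (φ(4),φ(7)) = (8,9) ∈ E(G2) ✓
  (4,8) → (φ(4),φ(8)) = (5,9) ∈ E(G2) ✓
  (5,6) → (φ(5),φ(6)) = (0,6) ∈ E(G2) ✓
  (5,7) → (φ(5),φ(7)) = (6,8) ∈ E(G2) ✓
  (5,8) → (φ(5),φ(8)) = (5,6) ∈ E(G2) ✓
  (5,9) → (φ(5),φ(9)) = (6,7) ∈ E(G2) ✓
  (6,7) → (φ(6),φ(7)) = (0,8) ∈ E(G2) ✓
  (7,8) → (φ(7),φ(8)) = (5,8) ∈ E(G2) ✓
  (9,10) → (φ(9),φ(10)) = (1,7) ∈ E(G2) ✓
All 23 edges of G1 map to edges of G2, and |E(G1)| = |E(G2)| = 23, so φ is a bijection on edges as well as vertices. Hence G1 ≅ G2.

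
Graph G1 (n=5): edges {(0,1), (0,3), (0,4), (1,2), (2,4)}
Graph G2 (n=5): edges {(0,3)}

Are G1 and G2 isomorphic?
No, not isomorphic

The graphs are NOT isomorphic.

Connected components of G1: 1 component(s) with vertex sets [[0, 1, 2, 3, 4]], sizes [5].
Connected components of G2: 4 component(s) with vertex sets [[1], [2], [4], [0, 3]], sizes [1, 1, 1, 2].
The number of connected components (and the multiset of component sizes) is an isomorphism invariant — an isomorphism maps each component of G1 bijectively onto a component of G2. Since G1 has 1 component(s) and G2 has 4, they cannot be isomorphic.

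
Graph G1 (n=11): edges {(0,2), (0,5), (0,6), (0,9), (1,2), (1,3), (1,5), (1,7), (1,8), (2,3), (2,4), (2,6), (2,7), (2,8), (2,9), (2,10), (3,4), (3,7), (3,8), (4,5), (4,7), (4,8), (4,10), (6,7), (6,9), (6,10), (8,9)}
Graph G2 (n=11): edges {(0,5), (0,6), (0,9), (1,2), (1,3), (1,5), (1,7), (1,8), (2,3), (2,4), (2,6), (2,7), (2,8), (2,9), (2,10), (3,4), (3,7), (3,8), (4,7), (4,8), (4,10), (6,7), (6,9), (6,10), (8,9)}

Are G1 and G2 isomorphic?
No, not isomorphic

The graphs are NOT isomorphic.

Counting edges: G1 has 27 edge(s); G2 has 25 edge(s).
Edge count is an isomorphism invariant (a bijection on vertices induces a bijection on edges), so differing edge counts rule out isomorphism.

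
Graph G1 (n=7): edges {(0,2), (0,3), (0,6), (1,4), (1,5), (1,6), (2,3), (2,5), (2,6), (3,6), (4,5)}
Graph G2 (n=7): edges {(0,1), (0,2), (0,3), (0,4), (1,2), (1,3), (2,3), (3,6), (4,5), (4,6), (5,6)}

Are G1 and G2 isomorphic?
Yes, isomorphic

The graphs are isomorphic.
One valid mapping φ: V(G1) → V(G2): 0→1, 1→4, 2→3, 3→2, 4→5, 5→6, 6→0

Verify φ preserves adjacency — for each edge of G1, its image is an edge of G2:
  (0,2) → (φ(0),φ(2)) = (1,3) ∈ E(G2) ✓
  (0,3) → (φ(0),φ(3)) = (1,2) ∈ E(G2) ✓
  (0,6) → (φ(0),φ(6)) = (0,1) ∈ E(G2) ✓
  (1,4) → (φ(1),φ(4)) = (4,5) ∈ E(G2) ✓
  (1,5) → (φ(1),φ(5)) = (4,6) ∈ E(G2) ✓
  (1,6) → (φ(1),φ(6)) = (0,4) ∈ E(G2) ✓
  (2,3) → (φ(2),φ(3)) = (2,3) ∈ E(G2) ✓
  (2,5) → (φ(2),φ(5)) = (3,6) ∈ E(G2) ✓
  (2,6) → (φ(2),φ(6)) = (0,3) ∈ E(G2) ✓
  (3,6) → (φ(3),φ(6)) = (0,2) ∈ E(G2) ✓
  (4,5) → (φ(4),φ(5)) = (5,6) ∈ E(G2) ✓
All 11 edges of G1 map to edges of G2, and |E(G1)| = |E(G2)| = 11, so φ is a bijection on edges as well as vertices. Hence G1 ≅ G2.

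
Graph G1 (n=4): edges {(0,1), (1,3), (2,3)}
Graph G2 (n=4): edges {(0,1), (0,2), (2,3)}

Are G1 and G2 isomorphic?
Yes, isomorphic

The graphs are isomorphic.
One valid mapping φ: V(G1) → V(G2): 0→3, 1→2, 2→1, 3→0

Verify φ preserves adjacency — for each edge of G1, its image is an edge of G2:
  (0,1) → (φ(0),φ(1)) = (2,3) ∈ E(G2) ✓
  (1,3) → (φ(1),φ(3)) = (0,2) ∈ E(G2) ✓
  (2,3) → (φ(2),φ(3)) = (0,1) ∈ E(G2) ✓
All 3 edges of G1 map to edges of G2, and |E(G1)| = |E(G2)| = 3, so φ is a bijection on edges as well as vertices. Hence G1 ≅ G2.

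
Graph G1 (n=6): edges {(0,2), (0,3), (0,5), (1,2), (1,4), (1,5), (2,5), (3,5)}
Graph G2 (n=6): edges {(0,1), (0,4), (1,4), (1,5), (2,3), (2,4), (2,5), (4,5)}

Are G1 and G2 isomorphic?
Yes, isomorphic

The graphs are isomorphic.
One valid mapping φ: V(G1) → V(G2): 0→1, 1→2, 2→5, 3→0, 4→3, 5→4

Verify φ preserves adjacency — for each edge of G1, its image is an edge of G2:
  (0,2) → (φ(0),φ(2)) = (1,5) ∈ E(G2) ✓
  (0,3) → (φ(0),φ(3)) = (0,1) ∈ E(G2) ✓
  (0,5) → (φ(0),φ(5)) = (1,4) ∈ E(G2) ✓
  (1,2) → (φ(1),φ(2)) = (2,5) ∈ E(G2) ✓
  (1,4) → (φ(1),φ(4)) = (2,3) ∈ E(G2) ✓
  (1,5) → (φ(1),φ(5)) = (2,4) ∈ E(G2) ✓
  (2,5) → (φ(2),φ(5)) = (4,5) ∈ E(G2) ✓
  (3,5) → (φ(3),φ(5)) = (0,4) ∈ E(G2) ✓
All 8 edges of G1 map to edges of G2, and |E(G1)| = |E(G2)| = 8, so φ is a bijection on edges as well as vertices. Hence G1 ≅ G2.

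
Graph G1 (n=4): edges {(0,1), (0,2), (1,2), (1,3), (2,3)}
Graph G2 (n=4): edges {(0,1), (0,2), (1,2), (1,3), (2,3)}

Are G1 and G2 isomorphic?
Yes, isomorphic

The graphs are isomorphic.
One valid mapping φ: V(G1) → V(G2): 0→0, 1→1, 2→2, 3→3

Verify φ preserves adjacency — for each edge of G1, its image is an edge of G2:
  (0,1) → (φ(0),φ(1)) = (0,1) ∈ E(G2) ✓
  (0,2) → (φ(0),φ(2)) = (0,2) ∈ E(G2) ✓
  (1,2) → (φ(1),φ(2)) = (1,2) ∈ E(G2) ✓
  (1,3) → (φ(1),φ(3)) = (1,3) ∈ E(G2) ✓
  (2,3) → (φ(2),φ(3)) = (2,3) ∈ E(G2) ✓
All 5 edges of G1 map to edges of G2, and |E(G1)| = |E(G2)| = 5, so φ is a bijection on edges as well as vertices. Hence G1 ≅ G2.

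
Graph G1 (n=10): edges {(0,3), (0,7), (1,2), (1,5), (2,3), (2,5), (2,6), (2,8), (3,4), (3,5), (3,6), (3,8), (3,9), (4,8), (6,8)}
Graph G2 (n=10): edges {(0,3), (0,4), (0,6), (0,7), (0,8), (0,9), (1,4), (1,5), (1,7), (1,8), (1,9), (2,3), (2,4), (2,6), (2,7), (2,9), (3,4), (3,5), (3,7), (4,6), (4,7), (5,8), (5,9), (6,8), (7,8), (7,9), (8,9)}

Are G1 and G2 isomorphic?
No, not isomorphic

The graphs are NOT isomorphic.

Degrees in G1: deg(0)=2, deg(1)=2, deg(2)=5, deg(3)=7, deg(4)=2, deg(5)=3, deg(6)=3, deg(7)=1, deg(8)=4, deg(9)=1.
Sorted degree sequence of G1: [7, 5, 4, 3, 3, 2, 2, 2, 1, 1].
Degrees in G2: deg(0)=6, deg(1)=5, deg(2)=5, deg(3)=5, deg(4)=6, deg(5)=4, deg(6)=4, deg(7)=7, deg(8)=6, deg(9)=6.
Sorted degree sequence of G2: [7, 6, 6, 6, 6, 5, 5, 5, 4, 4].
The (sorted) degree sequence is an isomorphism invariant, so since G1 and G2 have different degree sequences they cannot be isomorphic.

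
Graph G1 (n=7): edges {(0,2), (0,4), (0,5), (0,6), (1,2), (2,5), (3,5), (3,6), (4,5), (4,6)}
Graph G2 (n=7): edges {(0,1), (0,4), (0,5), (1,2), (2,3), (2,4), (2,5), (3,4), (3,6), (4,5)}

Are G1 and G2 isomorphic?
Yes, isomorphic

The graphs are isomorphic.
One valid mapping φ: V(G1) → V(G2): 0→4, 1→6, 2→3, 3→1, 4→5, 5→2, 6→0

Verify φ preserves adjacency — for each edge of G1, its image is an edge of G2:
  (0,2) → (φ(0),φ(2)) = (3,4) ∈ E(G2) ✓
  (0,4) → (φ(0),φ(4)) = (4,5) ∈ E(G2) ✓
  (0,5) → (φ(0),φ(5)) = (2,4) ∈ E(G2) ✓
  (0,6) → (φ(0),φ(6)) = (0,4) ∈ E(G2) ✓
  (1,2) → (φ(1),φ(2)) = (3,6) ∈ E(G2) ✓
  (2,5) → (φ(2),φ(5)) = (2,3) ∈ E(G2) ✓
  (3,5) → (φ(3),φ(5)) = (1,2) ∈ E(G2) ✓
  (3,6) → (φ(3),φ(6)) = (0,1) ∈ E(G2) ✓
  (4,5) → (φ(4),φ(5)) = (2,5) ∈ E(G2) ✓
  (4,6) → (φ(4),φ(6)) = (0,5) ∈ E(G2) ✓
All 10 edges of G1 map to edges of G2, and |E(G1)| = |E(G2)| = 10, so φ is a bijection on edges as well as vertices. Hence G1 ≅ G2.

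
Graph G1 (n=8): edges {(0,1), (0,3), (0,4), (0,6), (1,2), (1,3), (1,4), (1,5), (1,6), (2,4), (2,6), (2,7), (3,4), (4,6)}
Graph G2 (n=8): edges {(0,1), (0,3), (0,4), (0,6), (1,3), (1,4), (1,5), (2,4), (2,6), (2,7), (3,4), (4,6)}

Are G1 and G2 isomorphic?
No, not isomorphic

The graphs are NOT isomorphic.

Counting edges: G1 has 14 edge(s); G2 has 12 edge(s).
Edge count is an isomorphism invariant (a bijection on vertices induces a bijection on edges), so differing edge counts rule out isomorphism.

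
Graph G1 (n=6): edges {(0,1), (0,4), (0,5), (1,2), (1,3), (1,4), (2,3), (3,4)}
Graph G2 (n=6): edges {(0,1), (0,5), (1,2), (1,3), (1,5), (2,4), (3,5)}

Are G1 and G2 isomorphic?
No, not isomorphic

The graphs are NOT isomorphic.

Counting triangles (3-cliques): G1 has 3, G2 has 2.
Triangle count is an isomorphism invariant, so differing triangle counts rule out isomorphism.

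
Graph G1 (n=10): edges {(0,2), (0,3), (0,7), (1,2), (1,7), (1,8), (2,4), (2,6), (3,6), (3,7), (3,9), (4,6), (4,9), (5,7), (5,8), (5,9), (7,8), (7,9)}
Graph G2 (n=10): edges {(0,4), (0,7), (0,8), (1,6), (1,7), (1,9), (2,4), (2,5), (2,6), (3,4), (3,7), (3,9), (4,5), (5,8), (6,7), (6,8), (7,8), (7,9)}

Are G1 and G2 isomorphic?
Yes, isomorphic

The graphs are isomorphic.
One valid mapping φ: V(G1) → V(G2): 0→0, 1→3, 2→4, 3→8, 4→2, 5→1, 6→5, 7→7, 8→9, 9→6

Verify φ preserves adjacency — for each edge of G1, its image is an edge of G2:
  (0,2) → (φ(0),φ(2)) = (0,4) ∈ E(G2) ✓
  (0,3) → (φ(0),φ(3)) = (0,8) ∈ E(G2) ✓
  (0,7) → (φ(0),φ(7)) = (0,7) ∈ E(G2) ✓
  (1,2) → (φ(1),φ(2)) = (3,4) ∈ E(G2) ✓
  (1,7) → (φ(1),φ(7)) = (3,7) ∈ E(G2) ✓
  (1,8) → (φ(1),φ(8)) = (3,9) ∈ E(G2) ✓
  (2,4) → (φ(2),φ(4)) = (2,4) ∈ E(G2) ✓
  (2,6) → (φ(2),φ(6)) = (4,5) ∈ E(G2) ✓
  (3,6) → (φ(3),φ(6)) = (5,8) ∈ E(G2) ✓
  (3,7) → (φ(3),φ(7)) = (7,8) ∈ E(G2) ✓
  (3,9) → (φ(3),φ(9)) = (6,8) ∈ E(G2) ✓
  (4,6) → (φ(4),φ(6)) = (2,5) ∈ E(G2) ✓
  (4,9) → (φ(4),φ(9)) = (2,6) ∈ E(G2) ✓
  (5,7) → (φ(5),φ(7)) = (1,7) ∈ E(G2) ✓
  (5,8) → (φ(5),φ(8)) = (1,9) ∈ E(G2) ✓
  (5,9) → (φ(5),φ(9)) = (1,6) ∈ E(G2) ✓
  (7,8) → (φ(7),φ(8)) = (7,9) ∈ E(G2) ✓
  (7,9) → (φ(7),φ(9)) = (6,7) ∈ E(G2) ✓
All 18 edges of G1 map to edges of G2, and |E(G1)| = |E(G2)| = 18, so φ is a bijection on edges as well as vertices. Hence G1 ≅ G2.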